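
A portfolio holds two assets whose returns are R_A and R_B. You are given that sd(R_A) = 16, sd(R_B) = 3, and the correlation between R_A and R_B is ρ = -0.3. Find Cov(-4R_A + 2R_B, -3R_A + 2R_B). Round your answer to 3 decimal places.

var(R_A) = (16)² = 256;  var(R_B) = (3)² = 9
Cov(R_A,R_B) = ρ·sd(R_A)·sd(R_B) = -0.3·16·3 = -14.4
Cov(-4R_A + 2R_B, -3R_A + 2R_B) = (-4)(-3)var(R_A) + (2)(2)var(R_B) + [(-4)(2) + (2)(-3)]Cov(R_A,R_B)
= 12·256 + 4·9 + -14·-14.4 = 3309.6

3309.600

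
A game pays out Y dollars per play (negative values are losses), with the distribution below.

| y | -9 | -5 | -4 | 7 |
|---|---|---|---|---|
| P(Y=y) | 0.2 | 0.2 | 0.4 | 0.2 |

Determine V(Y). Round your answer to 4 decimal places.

28.4000

E[Y] = (-9)(0.2) + (-5)(0.2) + (-4)(0.4) + (7)(0.2) = -3
E[Y²] = (-9)²(0.2) + (-5)²(0.2) + (-4)²(0.4) + (7)²(0.2) = 37.4
V(Y) = E[Y²] − (E[Y])² = 37.4 − (-3)² = 28.4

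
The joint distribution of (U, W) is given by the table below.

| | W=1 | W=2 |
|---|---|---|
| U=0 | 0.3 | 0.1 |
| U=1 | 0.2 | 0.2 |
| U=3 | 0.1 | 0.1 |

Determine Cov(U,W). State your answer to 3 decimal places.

E[U] = 1,  E[W] = 1.4
E[UW] = 1.5
Cov(U,W) = E[UW] − E[U]E[W] = 1.5 − (1)(1.4) = 0.1

0.100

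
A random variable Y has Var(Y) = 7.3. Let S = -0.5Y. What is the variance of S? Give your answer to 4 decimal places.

1.8250

Var(-0.5Y) = (-0.5)²·Var(Y) = 0.25·7.3 = 1.825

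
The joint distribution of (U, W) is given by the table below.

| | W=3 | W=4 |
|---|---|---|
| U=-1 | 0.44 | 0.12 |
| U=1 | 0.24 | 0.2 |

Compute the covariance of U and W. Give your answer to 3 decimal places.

0.118

E[U] = -0.12,  E[W] = 3.32
E[UW] = -0.28
Cov(U,W) = E[UW] − E[U]E[W] = -0.28 − (-0.12)(3.32) = 0.1184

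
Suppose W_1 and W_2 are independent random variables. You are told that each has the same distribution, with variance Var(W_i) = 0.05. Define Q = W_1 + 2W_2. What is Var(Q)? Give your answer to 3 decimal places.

By independence, Var(Q) = (1)²Var(W_1) + (2)²Var(W_2)
= (1)²·0.05 + (2)²·0.05 = 0.25

0.250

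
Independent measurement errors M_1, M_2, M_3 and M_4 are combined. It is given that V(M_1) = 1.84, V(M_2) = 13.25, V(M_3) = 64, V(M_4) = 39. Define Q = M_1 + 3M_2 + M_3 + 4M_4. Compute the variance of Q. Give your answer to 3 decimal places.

By independence, V(Q) = (1)²V(M_1) + (3)²V(M_2) + (1)²V(M_3) + (4)²V(M_4)
= (1)²·1.84 + (3)²·13.25 + (1)²·64 + (4)²·39 = 809.09

809.090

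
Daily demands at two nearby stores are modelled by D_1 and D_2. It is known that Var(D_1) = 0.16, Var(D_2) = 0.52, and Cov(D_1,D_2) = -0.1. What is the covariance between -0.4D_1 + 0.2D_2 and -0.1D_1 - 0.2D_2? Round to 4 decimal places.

Cov(-0.4D_1 + 0.2D_2, -0.1D_1 - 0.2D_2) = (-0.4)(-0.1)Var(D_1) + (0.2)(-0.2)Var(D_2) + [(-0.4)(-0.2) + (0.2)(-0.1)]Cov(D_1,D_2)
= 0.04·0.16 + -0.04·0.52 + 0.06·-0.1 = -0.0204

-0.0204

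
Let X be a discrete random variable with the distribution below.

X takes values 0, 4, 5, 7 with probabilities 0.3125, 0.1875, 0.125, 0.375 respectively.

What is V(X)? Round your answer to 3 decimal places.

E[X] = (0)(0.3125) + (4)(0.1875) + (5)(0.125) + (7)(0.375) = 4
E[X²] = (0)²(0.3125) + (4)²(0.1875) + (5)²(0.125) + (7)²(0.375) = 24.5
V(X) = E[X²] − (E[X])² = 24.5 − (4)² = 8.5

8.500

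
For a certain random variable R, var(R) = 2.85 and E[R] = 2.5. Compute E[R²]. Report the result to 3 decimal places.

9.100

E[R²] = var(R) + (E[R])² = 2.85 + (2.5)² = 9.1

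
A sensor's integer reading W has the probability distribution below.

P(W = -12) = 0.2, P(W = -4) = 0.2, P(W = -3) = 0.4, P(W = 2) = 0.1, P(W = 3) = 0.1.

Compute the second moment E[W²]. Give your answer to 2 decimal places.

E[W²] = (-12)²(0.2) + (-4)²(0.2) + (-3)²(0.4) + (2)²(0.1) + (3)²(0.1) = 36.9

36.90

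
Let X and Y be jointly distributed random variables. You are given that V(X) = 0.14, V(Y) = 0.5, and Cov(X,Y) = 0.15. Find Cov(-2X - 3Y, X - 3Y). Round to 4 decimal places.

Cov(-2X - 3Y, X - 3Y) = (-2)(1)V(X) + (-3)(-3)V(Y) + [(-2)(-3) + (-3)(1)]Cov(X,Y)
= -2·0.14 + 9·0.5 + 3·0.15 = 4.67

4.6700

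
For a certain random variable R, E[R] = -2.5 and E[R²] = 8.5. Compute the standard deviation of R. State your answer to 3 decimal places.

1.500

Var(R) = 8.5 − (-2.5)² = 2.25
SD(R) = √2.25 ≈ 1.500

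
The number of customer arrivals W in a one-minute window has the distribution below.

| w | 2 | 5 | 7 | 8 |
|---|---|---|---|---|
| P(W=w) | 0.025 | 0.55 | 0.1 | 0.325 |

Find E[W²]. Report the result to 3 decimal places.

39.550

E[W²] = (2)²(0.025) + (5)²(0.55) + (7)²(0.1) + (8)²(0.325) = 39.55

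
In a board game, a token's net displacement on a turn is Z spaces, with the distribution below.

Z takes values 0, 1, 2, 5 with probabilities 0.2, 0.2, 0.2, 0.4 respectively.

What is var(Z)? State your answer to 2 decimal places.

E[Z] = (0)(0.2) + (1)(0.2) + (2)(0.2) + (5)(0.4) = 2.6
E[Z²] = (0)²(0.2) + (1)²(0.2) + (2)²(0.2) + (5)²(0.4) = 11
var(Z) = E[Z²] − (E[Z])² = 11 − (2.6)² = 4.24

4.24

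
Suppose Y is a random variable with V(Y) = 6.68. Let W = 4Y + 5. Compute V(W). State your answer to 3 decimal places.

V(4Y + 5) = (4)²·V(Y) = 16·6.68 = 106.88

106.880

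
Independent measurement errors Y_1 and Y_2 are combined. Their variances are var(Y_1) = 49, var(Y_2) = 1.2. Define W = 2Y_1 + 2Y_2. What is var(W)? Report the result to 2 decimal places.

200.80

By independence, var(W) = (2)²var(Y_1) + (2)²var(Y_2)
= (2)²·49 + (2)²·1.2 = 200.8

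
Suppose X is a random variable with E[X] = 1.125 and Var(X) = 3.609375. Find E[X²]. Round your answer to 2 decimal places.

E[X²] = Var(X) + (E[X])² = 3.609375 + (1.125)² = 4.875

4.88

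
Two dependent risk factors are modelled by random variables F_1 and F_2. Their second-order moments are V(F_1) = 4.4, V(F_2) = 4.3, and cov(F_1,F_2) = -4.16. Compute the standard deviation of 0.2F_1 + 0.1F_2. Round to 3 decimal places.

0.229

V(0.2F_1 + 0.1F_2) = (0.2)²·V(F_1) + (0.1)²·V(F_2) + 2·(0.2)·(0.1)·cov(F_1,F_2)
= 0.04·4.4 + 0.01·4.3 + 0.04·-4.16 = 0.0526
sd(0.2F_1 + 0.1F_2) = √0.0526 ≈ 0.229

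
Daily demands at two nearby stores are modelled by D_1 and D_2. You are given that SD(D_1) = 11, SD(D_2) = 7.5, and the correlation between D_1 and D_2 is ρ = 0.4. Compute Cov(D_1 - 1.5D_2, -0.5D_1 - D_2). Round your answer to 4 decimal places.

Var(D_1) = (11)² = 121;  Var(D_2) = (7.5)² = 56.25
Cov(D_1,D_2) = ρ·SD(D_1)·SD(D_2) = 0.4·11·7.5 = 33
Cov(D_1 - 1.5D_2, -0.5D_1 - D_2) = (1)(-0.5)Var(D_1) + (-1.5)(-1)Var(D_2) + [(1)(-1) + (-1.5)(-0.5)]Cov(D_1,D_2)
= -0.5·121 + 1.5·56.25 + -0.25·33 = 15.625

15.6250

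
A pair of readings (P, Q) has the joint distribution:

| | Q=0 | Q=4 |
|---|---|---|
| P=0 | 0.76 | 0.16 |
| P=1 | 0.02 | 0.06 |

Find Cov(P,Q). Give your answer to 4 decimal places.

0.1696

E[P] = 0.08,  E[Q] = 0.88
E[PQ] = 0.24
Cov(P,Q) = E[PQ] − E[P]E[Q] = 0.24 − (0.08)(0.88) = 0.1696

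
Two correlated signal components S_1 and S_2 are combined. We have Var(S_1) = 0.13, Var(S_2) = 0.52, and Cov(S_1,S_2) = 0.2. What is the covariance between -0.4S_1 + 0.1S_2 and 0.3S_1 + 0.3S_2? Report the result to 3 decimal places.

-0.018

Cov(-0.4S_1 + 0.1S_2, 0.3S_1 + 0.3S_2) = (-0.4)(0.3)Var(S_1) + (0.1)(0.3)Var(S_2) + [(-0.4)(0.3) + (0.1)(0.3)]Cov(S_1,S_2)
= -0.12·0.13 + 0.03·0.52 + -0.09·0.2 = -0.018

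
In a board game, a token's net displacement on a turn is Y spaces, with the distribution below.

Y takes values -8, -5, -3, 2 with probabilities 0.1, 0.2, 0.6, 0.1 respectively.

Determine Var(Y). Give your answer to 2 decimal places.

E[Y] = (-8)(0.1) + (-5)(0.2) + (-3)(0.6) + (2)(0.1) = -3.4
E[Y²] = (-8)²(0.1) + (-5)²(0.2) + (-3)²(0.6) + (2)²(0.1) = 17.2
Var(Y) = E[Y²] − (E[Y])² = 17.2 − (-3.4)² = 5.64

5.64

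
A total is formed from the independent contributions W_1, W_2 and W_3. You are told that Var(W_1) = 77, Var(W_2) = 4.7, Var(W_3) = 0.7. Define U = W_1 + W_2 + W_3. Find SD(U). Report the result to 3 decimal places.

By independence, Var(U) = (1)²Var(W_1) + (1)²Var(W_2) + (1)²Var(W_3)
= (1)²·77 + (1)²·4.7 + (1)²·0.7 = 82.4
SD(U) = √82.4 ≈ 9.077

9.077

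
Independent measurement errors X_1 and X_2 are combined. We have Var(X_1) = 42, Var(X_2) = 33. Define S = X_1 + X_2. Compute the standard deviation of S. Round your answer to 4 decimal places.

8.6603

By independence, Var(S) = (1)²Var(X_1) + (1)²Var(X_2)
= (1)²·42 + (1)²·33 = 75
σ(S) = √75 ≈ 8.6603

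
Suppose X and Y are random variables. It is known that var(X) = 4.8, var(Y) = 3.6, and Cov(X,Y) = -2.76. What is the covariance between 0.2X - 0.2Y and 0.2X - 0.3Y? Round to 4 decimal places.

Cov(0.2X - 0.2Y, 0.2X - 0.3Y) = (0.2)(0.2)var(X) + (-0.2)(-0.3)var(Y) + [(0.2)(-0.3) + (-0.2)(0.2)]Cov(X,Y)
= 0.04·4.8 + 0.06·3.6 + -0.1·-2.76 = 0.684

0.6840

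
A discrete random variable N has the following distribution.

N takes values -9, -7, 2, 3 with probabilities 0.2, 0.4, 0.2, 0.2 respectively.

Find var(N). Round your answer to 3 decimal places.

E[N] = (-9)(0.2) + (-7)(0.4) + (2)(0.2) + (3)(0.2) = -3.6
E[N²] = (-9)²(0.2) + (-7)²(0.4) + (2)²(0.2) + (3)²(0.2) = 38.4
var(N) = E[N²] − (E[N])² = 38.4 − (-3.6)² = 25.44

25.440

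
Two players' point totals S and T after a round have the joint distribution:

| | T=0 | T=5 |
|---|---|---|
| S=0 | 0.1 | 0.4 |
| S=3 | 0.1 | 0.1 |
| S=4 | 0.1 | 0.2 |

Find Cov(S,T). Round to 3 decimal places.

-0.800

E[S] = 1.8,  E[T] = 3.5
E[ST] = 5.5
Cov(S,T) = E[ST] − E[S]E[T] = 5.5 − (1.8)(3.5) = -0.8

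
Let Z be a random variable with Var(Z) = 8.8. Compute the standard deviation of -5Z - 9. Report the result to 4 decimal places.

Var(-5Z - 9) = (-5)²·8.8 = 220
sd(-5Z - 9) = √220 ≈ 14.8324

14.8324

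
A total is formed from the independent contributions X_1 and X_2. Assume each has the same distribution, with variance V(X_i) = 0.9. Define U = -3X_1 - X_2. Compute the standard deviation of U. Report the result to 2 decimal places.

By independence, V(U) = (-3)²V(X_1) + (-1)²V(X_2)
= (-3)²·0.9 + (-1)²·0.9 = 9
σ(U) = √9 ≈ 3.00

3.00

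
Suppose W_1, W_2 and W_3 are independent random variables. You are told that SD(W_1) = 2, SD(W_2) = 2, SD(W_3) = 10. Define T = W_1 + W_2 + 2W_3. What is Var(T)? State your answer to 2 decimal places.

Var(W_1) = 4, Var(W_2) = 4, Var(W_3) = 100
By independence, Var(T) = (1)²Var(W_1) + (1)²Var(W_2) + (2)²Var(W_3)
= (1)²·4 + (1)²·4 + (2)²·100 = 408

408.00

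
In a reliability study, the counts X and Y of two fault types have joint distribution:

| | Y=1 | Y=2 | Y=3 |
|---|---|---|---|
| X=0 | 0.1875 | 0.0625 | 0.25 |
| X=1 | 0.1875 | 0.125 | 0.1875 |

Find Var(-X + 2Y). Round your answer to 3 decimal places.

3.609

E[X] = 0.5,  E[Y] = 2.0625,  E[XY] = 1
Var(X) = 0.5 − (0.5)² = 0.25;  Var(Y) = 5.0625 − (2.0625)² = 0.80859375
cov(X,Y) = 1 − (0.5)(2.0625) = -0.03125
Var(-X + 2Y) = (-1)²·0.25 + (2)²·0.80859375 + 2·(-1)·(2)·-0.03125 = 3.609375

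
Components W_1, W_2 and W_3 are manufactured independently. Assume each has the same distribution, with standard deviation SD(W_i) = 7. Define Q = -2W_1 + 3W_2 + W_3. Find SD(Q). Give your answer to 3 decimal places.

Var(W_i) = (7)² = 49
By independence, Var(Q) = (-2)²Var(W_1) + (3)²Var(W_2) + (1)²Var(W_3)
= (-2)²·49 + (3)²·49 + (1)²·49 = 686
SD(Q) = √686 ≈ 26.192

26.192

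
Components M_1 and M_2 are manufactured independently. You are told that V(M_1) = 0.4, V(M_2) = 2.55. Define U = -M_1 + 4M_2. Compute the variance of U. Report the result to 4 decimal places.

41.2000

By independence, V(U) = (-1)²V(M_1) + (4)²V(M_2)
= (-1)²·0.4 + (4)²·2.55 = 41.2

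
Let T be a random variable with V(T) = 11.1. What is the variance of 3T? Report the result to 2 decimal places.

99.90

V(3T) = (3)²·V(T) = 9·11.1 = 99.9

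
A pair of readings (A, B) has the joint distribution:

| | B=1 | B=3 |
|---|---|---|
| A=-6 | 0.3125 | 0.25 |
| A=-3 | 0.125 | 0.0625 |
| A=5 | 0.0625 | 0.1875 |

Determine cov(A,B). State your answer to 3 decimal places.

1.188

E[A] = -2.6875,  E[B] = 2
E[AB] = -4.1875
cov(A,B) = E[AB] − E[A]E[B] = -4.1875 − (-2.6875)(2) = 1.1875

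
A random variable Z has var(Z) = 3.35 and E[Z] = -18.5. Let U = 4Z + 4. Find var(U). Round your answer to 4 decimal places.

var(4Z + 4) = (4)²·var(Z) = 16·3.35 = 53.6

53.6000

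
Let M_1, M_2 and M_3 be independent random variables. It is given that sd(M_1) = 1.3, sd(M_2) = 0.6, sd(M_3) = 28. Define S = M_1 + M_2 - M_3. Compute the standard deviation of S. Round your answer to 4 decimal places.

var(M_1) = 1.69, var(M_2) = 0.36, var(M_3) = 784
By independence, var(S) = (1)²var(M_1) + (1)²var(M_2) + (-1)²var(M_3)
= (1)²·1.69 + (1)²·0.36 + (-1)²·784 = 786.05
sd(S) = √786.05 ≈ 28.0366

28.0366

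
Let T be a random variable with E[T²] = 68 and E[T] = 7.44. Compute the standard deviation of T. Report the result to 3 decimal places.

3.556

Var(T) = 68 − (7.44)² = 12.6464
SD(T) = √12.6464 ≈ 3.556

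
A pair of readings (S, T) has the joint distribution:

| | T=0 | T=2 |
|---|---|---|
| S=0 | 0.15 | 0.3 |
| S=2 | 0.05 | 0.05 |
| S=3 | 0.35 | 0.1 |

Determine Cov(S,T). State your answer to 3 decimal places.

-0.595

E[S] = 1.55,  E[T] = 0.9
E[ST] = 0.8
Cov(S,T) = E[ST] − E[S]E[T] = 0.8 − (1.55)(0.9) = -0.595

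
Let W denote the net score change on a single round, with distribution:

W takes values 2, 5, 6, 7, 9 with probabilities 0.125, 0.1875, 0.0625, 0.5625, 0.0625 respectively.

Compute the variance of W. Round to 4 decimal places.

E[W] = (2)(0.125) + (5)(0.1875) + (6)(0.0625) + (7)(0.5625) + (9)(0.0625) = 6.0625
E[W²] = (2)²(0.125) + (5)²(0.1875) + (6)²(0.0625) + (7)²(0.5625) + (9)²(0.0625) = 40.0625
var(W) = E[W²] − (E[W])² = 40.0625 − (6.0625)² = 3.30859375

3.3086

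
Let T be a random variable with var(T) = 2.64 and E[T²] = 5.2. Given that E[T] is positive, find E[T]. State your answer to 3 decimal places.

(E[T])² = E[T²] − var(T) = 5.2 − 2.64 = 2.56
E[T] = √2.56 = 1.6

1.600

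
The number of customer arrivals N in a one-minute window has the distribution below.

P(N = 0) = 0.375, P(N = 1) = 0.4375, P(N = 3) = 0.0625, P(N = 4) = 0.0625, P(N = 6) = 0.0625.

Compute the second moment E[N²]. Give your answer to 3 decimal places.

E[N²] = (0)²(0.375) + (1)²(0.4375) + (3)²(0.0625) + (4)²(0.0625) + (6)²(0.0625) = 4.25

4.250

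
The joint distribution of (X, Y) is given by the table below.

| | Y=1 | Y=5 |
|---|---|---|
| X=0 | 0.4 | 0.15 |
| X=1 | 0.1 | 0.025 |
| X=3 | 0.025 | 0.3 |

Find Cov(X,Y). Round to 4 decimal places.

1.6100

E[X] = 1.1,  E[Y] = 2.9
E[XY] = 4.8
Cov(X,Y) = E[XY] − E[X]E[Y] = 4.8 − (1.1)(2.9) = 1.61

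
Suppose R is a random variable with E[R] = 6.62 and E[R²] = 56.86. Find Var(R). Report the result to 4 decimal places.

13.0356

Var(R) = 56.86 − (6.62)² = 13.0356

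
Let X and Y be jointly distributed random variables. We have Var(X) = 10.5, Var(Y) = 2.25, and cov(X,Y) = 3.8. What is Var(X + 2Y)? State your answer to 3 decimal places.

34.700

Var(X + 2Y) = (1)²·Var(X) + (2)²·Var(Y) + 2·(1)·(2)·cov(X,Y)
= 1·10.5 + 4·2.25 + 4·3.8 = 34.7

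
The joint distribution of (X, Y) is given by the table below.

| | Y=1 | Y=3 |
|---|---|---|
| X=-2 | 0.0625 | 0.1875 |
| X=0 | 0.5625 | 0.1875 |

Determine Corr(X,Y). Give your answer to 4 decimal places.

-0.4472

E[X] = -0.5,  E[Y] = 1.75
E[XY] = -1.25
cov(X,Y) = E[XY] − E[X]E[Y] = -1.25 − (-0.5)(1.75) = -0.375
Var(X) = 0.75,  Var(Y) = 0.9375
ρ = -0.375 / √(0.75·0.9375) ≈ -0.4472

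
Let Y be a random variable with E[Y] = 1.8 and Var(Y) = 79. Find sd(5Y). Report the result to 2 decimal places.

44.44

Var(5Y) = (5)²·79 = 1975
sd(5Y) = √1975 ≈ 44.44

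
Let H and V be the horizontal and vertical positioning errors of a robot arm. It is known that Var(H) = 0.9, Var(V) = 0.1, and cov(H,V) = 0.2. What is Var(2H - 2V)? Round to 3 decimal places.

2.400

Var(2H - 2V) = (2)²·Var(H) + (-2)²·Var(V) + 2·(2)·(-2)·cov(H,V)
= 4·0.9 + 4·0.1 + -8·0.2 = 2.4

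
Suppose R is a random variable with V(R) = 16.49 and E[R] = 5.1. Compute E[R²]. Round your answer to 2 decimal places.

42.50

E[R²] = V(R) + (E[R])² = 16.49 + (5.1)² = 42.5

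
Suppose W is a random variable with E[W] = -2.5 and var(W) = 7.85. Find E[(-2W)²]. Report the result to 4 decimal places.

E[-2W] = -2·-2.5 = 5
var(-2W) = (-2)²·7.85 = 31.4
E[(-2W)²] = var((-2W)) + (E[(-2W)])² = 31.4 + (5)² = 56.4

56.4000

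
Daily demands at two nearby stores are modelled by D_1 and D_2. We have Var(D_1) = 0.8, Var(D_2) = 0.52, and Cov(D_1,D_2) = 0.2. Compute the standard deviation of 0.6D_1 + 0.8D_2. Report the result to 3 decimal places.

Var(0.6D_1 + 0.8D_2) = (0.6)²·Var(D_1) + (0.8)²·Var(D_2) + 2·(0.6)·(0.8)·Cov(D_1,D_2)
= 0.36·0.8 + 0.64·0.52 + 0.96·0.2 = 0.8128
SD(0.6D_1 + 0.8D_2) = √0.8128 ≈ 0.902

0.902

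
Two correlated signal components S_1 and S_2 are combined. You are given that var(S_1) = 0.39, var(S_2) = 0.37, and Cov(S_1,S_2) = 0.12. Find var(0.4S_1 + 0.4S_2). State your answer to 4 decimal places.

0.1600

var(0.4S_1 + 0.4S_2) = (0.4)²·var(S_1) + (0.4)²·var(S_2) + 2·(0.4)·(0.4)·Cov(S_1,S_2)
= 0.16·0.39 + 0.16·0.37 + 0.32·0.12 = 0.16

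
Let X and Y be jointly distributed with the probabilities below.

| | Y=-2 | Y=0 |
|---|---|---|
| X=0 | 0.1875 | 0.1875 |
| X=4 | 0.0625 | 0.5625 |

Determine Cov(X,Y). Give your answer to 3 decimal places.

E[X] = 2.5,  E[Y] = -0.5
E[XY] = -0.5
Cov(X,Y) = E[XY] − E[X]E[Y] = -0.5 − (2.5)(-0.5) = 0.75

0.750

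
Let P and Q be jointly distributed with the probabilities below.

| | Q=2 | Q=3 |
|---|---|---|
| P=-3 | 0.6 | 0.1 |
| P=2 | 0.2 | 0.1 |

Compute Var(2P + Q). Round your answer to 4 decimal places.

E[P] = -1.5,  E[Q] = 2.2,  E[PQ] = -3.1
Var(P) = 7.5 − (-1.5)² = 5.25;  Var(Q) = 5 − (2.2)² = 0.16
Cov(P,Q) = -3.1 − (-1.5)(2.2) = 0.2
Var(2P + Q) = (2)²·5.25 + (1)²·0.16 + 2·(2)·(1)·0.2 = 21.96

21.9600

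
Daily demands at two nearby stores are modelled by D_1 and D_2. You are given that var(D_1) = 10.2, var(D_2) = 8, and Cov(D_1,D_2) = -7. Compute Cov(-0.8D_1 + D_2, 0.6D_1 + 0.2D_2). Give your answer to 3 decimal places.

-6.376

Cov(-0.8D_1 + D_2, 0.6D_1 + 0.2D_2) = (-0.8)(0.6)var(D_1) + (1)(0.2)var(D_2) + [(-0.8)(0.2) + (1)(0.6)]Cov(D_1,D_2)
= -0.48·10.2 + 0.2·8 + 0.44·-7 = -6.376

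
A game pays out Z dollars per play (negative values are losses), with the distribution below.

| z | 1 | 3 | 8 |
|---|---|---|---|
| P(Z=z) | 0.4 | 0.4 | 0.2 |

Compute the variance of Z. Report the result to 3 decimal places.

E[Z] = (1)(0.4) + (3)(0.4) + (8)(0.2) = 3.2
E[Z²] = (1)²(0.4) + (3)²(0.4) + (8)²(0.2) = 16.8
Var(Z) = E[Z²] − (E[Z])² = 16.8 − (3.2)² = 6.56

6.560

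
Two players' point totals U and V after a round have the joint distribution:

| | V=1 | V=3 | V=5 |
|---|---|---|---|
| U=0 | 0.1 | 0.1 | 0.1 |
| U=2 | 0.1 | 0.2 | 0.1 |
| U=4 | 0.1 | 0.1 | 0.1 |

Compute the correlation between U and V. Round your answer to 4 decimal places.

0.0000

E[U] = 2,  E[V] = 3
E[UV] = 6
Cov(U,V) = E[UV] − E[U]E[V] = 6 − (2)(3) = 0
Var(U) = 2.4,  Var(V) = 2.4
ρ = 0 / √(2.4·2.4) ≈ 0.0000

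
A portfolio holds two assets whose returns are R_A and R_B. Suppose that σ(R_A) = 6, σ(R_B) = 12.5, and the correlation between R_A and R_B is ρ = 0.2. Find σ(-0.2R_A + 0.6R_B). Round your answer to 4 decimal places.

7.3546

V(R_A) = (6)² = 36;  V(R_B) = (12.5)² = 156.25
cov(R_A,R_B) = ρ·σ(R_A)·σ(R_B) = 0.2·6·12.5 = 15
V(-0.2R_A + 0.6R_B) = (-0.2)²·V(R_A) + (0.6)²·V(R_B) + 2·(-0.2)·(0.6)·cov(R_A,R_B)
= 0.04·36 + 0.36·156.25 + -0.24·15 = 54.09
σ(-0.2R_A + 0.6R_B) = √54.09 ≈ 7.3546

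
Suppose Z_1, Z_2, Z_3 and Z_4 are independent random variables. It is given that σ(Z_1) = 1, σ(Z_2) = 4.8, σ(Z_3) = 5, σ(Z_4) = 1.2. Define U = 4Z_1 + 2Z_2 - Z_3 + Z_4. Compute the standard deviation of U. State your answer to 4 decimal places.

var(Z_1) = 1, var(Z_2) = 23.04, var(Z_3) = 25, var(Z_4) = 1.44
By independence, var(U) = (4)²var(Z_1) + (2)²var(Z_2) + (-1)²var(Z_3) + (1)²var(Z_4)
= (4)²·1 + (2)²·23.04 + (-1)²·25 + (1)²·1.44 = 134.6
σ(U) = √134.6 ≈ 11.6017

11.6017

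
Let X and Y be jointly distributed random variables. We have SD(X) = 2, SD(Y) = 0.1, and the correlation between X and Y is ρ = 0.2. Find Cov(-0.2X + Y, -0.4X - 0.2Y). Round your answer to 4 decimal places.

0.3036

var(X) = (2)² = 4;  var(Y) = (0.1)² = 0.01
Cov(X,Y) = ρ·SD(X)·SD(Y) = 0.2·2·0.1 = 0.04
Cov(-0.2X + Y, -0.4X - 0.2Y) = (-0.2)(-0.4)var(X) + (1)(-0.2)var(Y) + [(-0.2)(-0.2) + (1)(-0.4)]Cov(X,Y)
= 0.08·4 + -0.2·0.01 + -0.36·0.04 = 0.3036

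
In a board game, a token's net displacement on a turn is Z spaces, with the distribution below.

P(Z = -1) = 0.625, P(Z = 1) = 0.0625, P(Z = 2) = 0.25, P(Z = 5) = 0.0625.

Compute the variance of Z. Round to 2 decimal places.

3.19

E[Z] = (-1)(0.625) + (1)(0.0625) + (2)(0.25) + (5)(0.0625) = 0.25
E[Z²] = (-1)²(0.625) + (1)²(0.0625) + (2)²(0.25) + (5)²(0.0625) = 3.25
Var(Z) = E[Z²] − (E[Z])² = 3.25 − (0.25)² = 3.1875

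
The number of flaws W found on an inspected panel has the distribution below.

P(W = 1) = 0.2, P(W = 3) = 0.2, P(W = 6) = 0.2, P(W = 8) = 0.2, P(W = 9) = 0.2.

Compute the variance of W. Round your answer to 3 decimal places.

9.040

E[W] = (1)(0.2) + (3)(0.2) + (6)(0.2) + (8)(0.2) + (9)(0.2) = 5.4
E[W²] = (1)²(0.2) + (3)²(0.2) + (6)²(0.2) + (8)²(0.2) + (9)²(0.2) = 38.2
Var(W) = E[W²] − (E[W])² = 38.2 − (5.4)² = 9.04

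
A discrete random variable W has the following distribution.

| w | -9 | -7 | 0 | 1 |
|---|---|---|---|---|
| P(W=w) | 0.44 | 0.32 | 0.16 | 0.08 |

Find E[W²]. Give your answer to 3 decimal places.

E[W²] = (-9)²(0.44) + (-7)²(0.32) + (0)²(0.16) + (1)²(0.08) = 51.4

51.400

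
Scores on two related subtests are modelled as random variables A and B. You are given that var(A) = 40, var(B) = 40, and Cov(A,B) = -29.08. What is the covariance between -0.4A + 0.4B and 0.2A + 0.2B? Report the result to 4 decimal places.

Cov(-0.4A + 0.4B, 0.2A + 0.2B) = (-0.4)(0.2)var(A) + (0.4)(0.2)var(B) + [(-0.4)(0.2) + (0.4)(0.2)]Cov(A,B)
= -0.08·40 + 0.08·40 + 0·-29.08 = 0

0.0000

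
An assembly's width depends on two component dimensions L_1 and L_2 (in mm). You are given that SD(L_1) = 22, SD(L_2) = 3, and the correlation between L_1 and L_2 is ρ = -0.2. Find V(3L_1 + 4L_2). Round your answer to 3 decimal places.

V(L_1) = (22)² = 484;  V(L_2) = (3)² = 9
cov(L_1,L_2) = ρ·SD(L_1)·SD(L_2) = -0.2·22·3 = -13.2
V(3L_1 + 4L_2) = (3)²·V(L_1) + (4)²·V(L_2) + 2·(3)·(4)·cov(L_1,L_2)
= 9·484 + 16·9 + 24·-13.2 = 4183.2

4183.200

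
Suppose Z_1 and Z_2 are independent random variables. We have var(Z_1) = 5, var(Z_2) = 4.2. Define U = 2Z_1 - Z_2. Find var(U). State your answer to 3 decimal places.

By independence, var(U) = (2)²var(Z_1) + (-1)²var(Z_2)
= (2)²·5 + (-1)²·4.2 = 24.2

24.200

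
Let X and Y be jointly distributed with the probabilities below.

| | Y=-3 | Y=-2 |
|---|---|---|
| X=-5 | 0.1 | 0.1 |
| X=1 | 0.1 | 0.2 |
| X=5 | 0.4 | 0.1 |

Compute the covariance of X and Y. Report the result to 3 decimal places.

E[X] = 1.8,  E[Y] = -2.6
E[XY] = -5.2
Cov(X,Y) = E[XY] − E[X]E[Y] = -5.2 − (1.8)(-2.6) = -0.52

-0.520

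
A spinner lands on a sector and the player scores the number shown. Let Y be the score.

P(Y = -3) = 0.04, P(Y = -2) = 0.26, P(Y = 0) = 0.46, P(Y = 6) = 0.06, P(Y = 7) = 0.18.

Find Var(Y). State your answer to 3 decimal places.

11.420

E[Y] = (-3)(0.04) + (-2)(0.26) + (0)(0.46) + (6)(0.06) + (7)(0.18) = 0.98
E[Y²] = (-3)²(0.04) + (-2)²(0.26) + (0)²(0.46) + (6)²(0.06) + (7)²(0.18) = 12.38
Var(Y) = E[Y²] − (E[Y])² = 12.38 − (0.98)² = 11.4196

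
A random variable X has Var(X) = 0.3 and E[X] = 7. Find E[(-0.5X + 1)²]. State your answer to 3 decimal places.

6.325

E[-0.5X + 1] = -0.5·7 + 1 = -2.5
Var(-0.5X + 1) = (-0.5)²·0.3 = 0.075
E[(-0.5X + 1)²] = Var((-0.5X + 1)) + (E[(-0.5X + 1)])² = 0.075 + (-2.5)² = 6.325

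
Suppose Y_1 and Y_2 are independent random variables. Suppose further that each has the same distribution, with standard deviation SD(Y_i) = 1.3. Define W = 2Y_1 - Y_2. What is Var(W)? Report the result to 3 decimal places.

8.450

Var(Y_i) = (1.3)² = 1.69
By independence, Var(W) = (2)²Var(Y_1) + (-1)²Var(Y_2)
= (2)²·1.69 + (-1)²·1.69 = 8.45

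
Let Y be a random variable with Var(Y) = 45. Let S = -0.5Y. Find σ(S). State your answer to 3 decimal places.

Var(-0.5Y) = (-0.5)²·45 = 11.25
σ(S) = √11.25 ≈ 3.354

3.354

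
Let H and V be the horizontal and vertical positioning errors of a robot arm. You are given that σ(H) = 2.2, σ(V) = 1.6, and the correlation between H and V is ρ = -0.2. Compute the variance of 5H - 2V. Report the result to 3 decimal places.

Var(H) = (2.2)² = 4.84;  Var(V) = (1.6)² = 2.56
Cov(H,V) = ρ·σ(H)·σ(V) = -0.2·2.2·1.6 = -0.704
Var(5H - 2V) = (5)²·Var(H) + (-2)²·Var(V) + 2·(5)·(-2)·Cov(H,V)
= 25·4.84 + 4·2.56 + -20·-0.704 = 145.32

145.320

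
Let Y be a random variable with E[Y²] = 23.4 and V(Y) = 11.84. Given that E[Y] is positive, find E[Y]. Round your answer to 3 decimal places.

3.400

(E[Y])² = E[Y²] − V(Y) = 23.4 − 11.84 = 11.56
E[Y] = √11.56 = 3.4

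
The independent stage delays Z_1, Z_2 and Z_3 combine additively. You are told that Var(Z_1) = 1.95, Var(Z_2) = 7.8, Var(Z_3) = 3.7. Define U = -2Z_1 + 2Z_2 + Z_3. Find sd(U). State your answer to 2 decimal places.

6.53

By independence, Var(U) = (-2)²Var(Z_1) + (2)²Var(Z_2) + (1)²Var(Z_3)
= (-2)²·1.95 + (2)²·7.8 + (1)²·3.7 = 42.7
sd(U) = √42.7 ≈ 6.53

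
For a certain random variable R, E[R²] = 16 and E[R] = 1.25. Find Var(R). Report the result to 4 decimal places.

Var(R) = 16 − (1.25)² = 14.4375

14.4375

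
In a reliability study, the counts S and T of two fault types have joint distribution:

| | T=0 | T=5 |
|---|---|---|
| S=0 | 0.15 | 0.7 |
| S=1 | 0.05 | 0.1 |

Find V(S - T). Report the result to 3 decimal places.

E[S] = 0.15,  E[T] = 4,  E[ST] = 0.5
V(S) = 0.15 − (0.15)² = 0.1275;  V(T) = 20 − (4)² = 4
Cov(S,T) = 0.5 − (0.15)(4) = -0.1
V(S - T) = (1)²·0.1275 + (-1)²·4 + 2·(1)·(-1)·-0.1 = 4.3275

4.328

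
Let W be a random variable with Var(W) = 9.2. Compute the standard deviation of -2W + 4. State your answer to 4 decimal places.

Var(-2W + 4) = (-2)²·9.2 = 36.8
sd(-2W + 4) = √36.8 ≈ 6.0663

6.0663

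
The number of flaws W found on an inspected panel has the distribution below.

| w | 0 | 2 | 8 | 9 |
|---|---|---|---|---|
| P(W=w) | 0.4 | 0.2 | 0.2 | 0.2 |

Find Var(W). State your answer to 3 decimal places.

15.360

E[W] = (0)(0.4) + (2)(0.2) + (8)(0.2) + (9)(0.2) = 3.8
E[W²] = (0)²(0.4) + (2)²(0.2) + (8)²(0.2) + (9)²(0.2) = 29.8
Var(W) = E[W²] − (E[W])² = 29.8 − (3.8)² = 15.36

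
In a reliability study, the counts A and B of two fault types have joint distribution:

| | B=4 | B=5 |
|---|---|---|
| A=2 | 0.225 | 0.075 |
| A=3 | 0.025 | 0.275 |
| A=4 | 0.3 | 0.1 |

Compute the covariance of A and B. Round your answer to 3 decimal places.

-0.020

E[A] = 3.1,  E[B] = 4.45
E[AB] = 13.775
cov(A,B) = E[AB] − E[A]E[B] = 13.775 − (3.1)(4.45) = -0.02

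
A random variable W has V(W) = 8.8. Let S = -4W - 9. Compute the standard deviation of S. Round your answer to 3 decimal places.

V(-4W - 9) = (-4)²·8.8 = 140.8
SD(S) = √140.8 ≈ 11.866

11.866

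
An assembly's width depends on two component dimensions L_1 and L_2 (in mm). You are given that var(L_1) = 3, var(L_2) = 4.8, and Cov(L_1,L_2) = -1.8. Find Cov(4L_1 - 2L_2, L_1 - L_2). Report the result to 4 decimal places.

32.4000

Cov(4L_1 - 2L_2, L_1 - L_2) = (4)(1)var(L_1) + (-2)(-1)var(L_2) + [(4)(-1) + (-2)(1)]Cov(L_1,L_2)
= 4·3 + 2·4.8 + -6·-1.8 = 32.4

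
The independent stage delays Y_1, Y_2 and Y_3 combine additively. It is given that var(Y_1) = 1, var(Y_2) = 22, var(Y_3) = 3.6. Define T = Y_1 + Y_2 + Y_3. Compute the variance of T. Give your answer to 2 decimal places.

By independence, var(T) = (1)²var(Y_1) + (1)²var(Y_2) + (1)²var(Y_3)
= (1)²·1 + (1)²·22 + (1)²·3.6 = 26.6

26.60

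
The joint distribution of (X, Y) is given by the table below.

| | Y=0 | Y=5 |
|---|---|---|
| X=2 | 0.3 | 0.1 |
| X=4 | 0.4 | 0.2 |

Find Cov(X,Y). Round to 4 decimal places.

E[X] = 3.2,  E[Y] = 1.5
E[XY] = 5
Cov(X,Y) = E[XY] − E[X]E[Y] = 5 − (3.2)(1.5) = 0.2

0.2000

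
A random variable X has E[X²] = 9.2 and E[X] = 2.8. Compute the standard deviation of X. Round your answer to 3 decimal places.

1.166

Var(X) = 9.2 − (2.8)² = 1.36
σ(X) = √1.36 ≈ 1.166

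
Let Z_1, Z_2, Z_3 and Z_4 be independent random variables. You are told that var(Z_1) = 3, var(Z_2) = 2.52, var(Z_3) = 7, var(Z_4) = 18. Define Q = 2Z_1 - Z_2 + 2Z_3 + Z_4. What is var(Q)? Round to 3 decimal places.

60.520

By independence, var(Q) = (2)²var(Z_1) + (-1)²var(Z_2) + (2)²var(Z_3) + (1)²var(Z_4)
= (2)²·3 + (-1)²·2.52 + (2)²·7 + (1)²·18 = 60.52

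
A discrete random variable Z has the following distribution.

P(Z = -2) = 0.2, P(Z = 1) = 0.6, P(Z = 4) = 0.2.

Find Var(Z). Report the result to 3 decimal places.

3.600

E[Z] = (-2)(0.2) + (1)(0.6) + (4)(0.2) = 1
E[Z²] = (-2)²(0.2) + (1)²(0.6) + (4)²(0.2) = 4.6
Var(Z) = E[Z²] − (E[Z])² = 4.6 − (1)² = 3.6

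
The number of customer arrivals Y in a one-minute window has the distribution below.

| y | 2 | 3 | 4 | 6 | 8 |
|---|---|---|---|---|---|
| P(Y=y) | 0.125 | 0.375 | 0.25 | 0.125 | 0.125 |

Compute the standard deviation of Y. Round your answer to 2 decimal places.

E[Y] = (2)(0.125) + (3)(0.375) + (4)(0.25) + (6)(0.125) + (8)(0.125) = 4.125
E[Y²] = (2)²(0.125) + (3)²(0.375) + (4)²(0.25) + (6)²(0.125) + (8)²(0.125) = 20.375
Var(Y) = E[Y²] − (E[Y])² = 20.375 − (4.125)² = 3.359375
sd(Y) = √3.359375 ≈ 1.83

1.83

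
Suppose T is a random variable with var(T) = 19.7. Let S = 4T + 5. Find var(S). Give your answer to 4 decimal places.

315.2000

var(4T + 5) = (4)²·var(T) = 16·19.7 = 315.2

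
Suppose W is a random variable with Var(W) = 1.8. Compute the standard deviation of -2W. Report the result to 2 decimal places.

Var(-2W) = (-2)²·1.8 = 7.2
sd(-2W) = √7.2 ≈ 2.68

2.68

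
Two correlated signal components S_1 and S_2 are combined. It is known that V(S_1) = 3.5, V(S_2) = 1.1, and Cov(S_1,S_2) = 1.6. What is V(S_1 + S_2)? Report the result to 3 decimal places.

V(S_1 + S_2) = (1)²·V(S_1) + (1)²·V(S_2) + 2·(1)·(1)·Cov(S_1,S_2)
= 1·3.5 + 1·1.1 + 2·1.6 = 7.8

7.800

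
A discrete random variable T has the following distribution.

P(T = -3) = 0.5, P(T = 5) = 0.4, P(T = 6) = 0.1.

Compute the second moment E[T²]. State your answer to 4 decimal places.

18.1000

E[T²] = (-3)²(0.5) + (5)²(0.4) + (6)²(0.1) = 18.1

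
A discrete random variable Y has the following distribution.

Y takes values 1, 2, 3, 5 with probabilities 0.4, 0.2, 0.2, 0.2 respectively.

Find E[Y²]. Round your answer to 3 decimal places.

8.000

E[Y²] = (1)²(0.4) + (2)²(0.2) + (3)²(0.2) + (5)²(0.2) = 8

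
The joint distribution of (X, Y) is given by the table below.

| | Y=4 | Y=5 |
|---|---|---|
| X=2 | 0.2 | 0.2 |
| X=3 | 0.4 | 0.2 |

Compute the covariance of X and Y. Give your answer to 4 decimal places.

-0.0400

E[X] = 2.6,  E[Y] = 4.4
E[XY] = 11.4
Cov(X,Y) = E[XY] − E[X]E[Y] = 11.4 − (2.6)(4.4) = -0.04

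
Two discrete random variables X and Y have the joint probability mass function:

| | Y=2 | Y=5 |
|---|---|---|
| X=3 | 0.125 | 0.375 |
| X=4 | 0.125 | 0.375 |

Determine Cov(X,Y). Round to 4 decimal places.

E[X] = 3.5,  E[Y] = 4.25
E[XY] = 14.875
Cov(X,Y) = E[XY] − E[X]E[Y] = 14.875 − (3.5)(4.25) = 0

0.0000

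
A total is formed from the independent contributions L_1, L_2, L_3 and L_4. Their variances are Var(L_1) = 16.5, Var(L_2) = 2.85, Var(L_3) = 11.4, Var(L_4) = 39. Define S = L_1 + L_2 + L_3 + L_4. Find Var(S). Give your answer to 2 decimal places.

69.75

By independence, Var(S) = (1)²Var(L_1) + (1)²Var(L_2) + (1)²Var(L_3) + (1)²Var(L_4)
= (1)²·16.5 + (1)²·2.85 + (1)²·11.4 + (1)²·39 = 69.75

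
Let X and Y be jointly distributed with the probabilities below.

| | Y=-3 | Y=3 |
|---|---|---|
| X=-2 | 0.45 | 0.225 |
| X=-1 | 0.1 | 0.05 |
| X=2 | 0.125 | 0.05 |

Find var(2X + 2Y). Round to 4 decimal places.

39.2400

E[X] = -1.15,  E[Y] = -1.05,  E[XY] = 1.05
var(X) = 3.55 − (-1.15)² = 2.2275;  var(Y) = 9 − (-1.05)² = 7.8975
Cov(X,Y) = 1.05 − (-1.15)(-1.05) = -0.1575
var(2X + 2Y) = (2)²·2.2275 + (2)²·7.8975 + 2·(2)·(2)·-0.1575 = 39.24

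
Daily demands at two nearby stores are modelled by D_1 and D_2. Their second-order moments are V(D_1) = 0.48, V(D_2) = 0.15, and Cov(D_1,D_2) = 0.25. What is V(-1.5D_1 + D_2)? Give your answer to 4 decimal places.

V(-1.5D_1 + D_2) = (-1.5)²·V(D_1) + (1)²·V(D_2) + 2·(-1.5)·(1)·Cov(D_1,D_2)
= 2.25·0.48 + 1·0.15 + -3·0.25 = 0.48

0.4800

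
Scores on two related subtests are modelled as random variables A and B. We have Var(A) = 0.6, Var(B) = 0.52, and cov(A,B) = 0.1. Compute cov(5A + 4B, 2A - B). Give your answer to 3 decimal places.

4.220

cov(5A + 4B, 2A - B) = (5)(2)Var(A) + (4)(-1)Var(B) + [(5)(-1) + (4)(2)]cov(A,B)
= 10·0.6 + -4·0.52 + 3·0.1 = 4.22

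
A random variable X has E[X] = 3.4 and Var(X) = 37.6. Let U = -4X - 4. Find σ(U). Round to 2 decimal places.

24.53

Var(-4X - 4) = (-4)²·37.6 = 601.6
σ(U) = √601.6 ≈ 24.53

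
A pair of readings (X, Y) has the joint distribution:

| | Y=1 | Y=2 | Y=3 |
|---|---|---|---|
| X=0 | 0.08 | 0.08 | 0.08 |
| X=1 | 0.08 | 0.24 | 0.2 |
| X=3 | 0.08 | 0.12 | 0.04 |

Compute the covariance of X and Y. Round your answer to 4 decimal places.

E[X] = 1.24,  E[Y] = 2.08
E[XY] = 2.48
Cov(X,Y) = E[XY] − E[X]E[Y] = 2.48 − (1.24)(2.08) = -0.0992

-0.0992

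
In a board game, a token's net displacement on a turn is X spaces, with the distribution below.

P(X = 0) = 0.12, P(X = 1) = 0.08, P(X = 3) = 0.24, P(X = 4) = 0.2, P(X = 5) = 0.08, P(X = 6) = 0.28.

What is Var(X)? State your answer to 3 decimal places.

3.978

E[X] = (0)(0.12) + (1)(0.08) + (3)(0.24) + (4)(0.2) + (5)(0.08) + (6)(0.28) = 3.68
E[X²] = (0)²(0.12) + (1)²(0.08) + (3)²(0.24) + (4)²(0.2) + (5)²(0.08) + (6)²(0.28) = 17.52
Var(X) = E[X²] − (E[X])² = 17.52 − (3.68)² = 3.9776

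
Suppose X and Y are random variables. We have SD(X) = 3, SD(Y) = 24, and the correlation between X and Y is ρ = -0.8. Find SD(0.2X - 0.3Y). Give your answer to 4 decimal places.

V(X) = (3)² = 9;  V(Y) = (24)² = 576
cov(X,Y) = ρ·SD(X)·SD(Y) = -0.8·3·24 = -57.6
V(0.2X - 0.3Y) = (0.2)²·V(X) + (-0.3)²·V(Y) + 2·(0.2)·(-0.3)·cov(X,Y)
= 0.04·9 + 0.09·576 + -0.12·-57.6 = 59.112
SD(0.2X - 0.3Y) = √59.112 ≈ 7.6884

7.6884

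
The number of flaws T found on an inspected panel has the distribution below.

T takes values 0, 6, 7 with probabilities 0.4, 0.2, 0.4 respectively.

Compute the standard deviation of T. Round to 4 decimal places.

E[T] = (0)(0.4) + (6)(0.2) + (7)(0.4) = 4
E[T²] = (0)²(0.4) + (6)²(0.2) + (7)²(0.4) = 26.8
V(T) = E[T²] − (E[T])² = 26.8 − (4)² = 10.8
sd(T) = √10.8 ≈ 3.2863

3.2863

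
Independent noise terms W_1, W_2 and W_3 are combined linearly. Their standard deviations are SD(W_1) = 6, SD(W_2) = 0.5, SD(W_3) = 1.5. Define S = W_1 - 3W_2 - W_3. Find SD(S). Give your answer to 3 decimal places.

6.364

V(W_1) = 36, V(W_2) = 0.25, V(W_3) = 2.25
By independence, V(S) = (1)²V(W_1) + (-3)²V(W_2) + (-1)²V(W_3)
= (1)²·36 + (-3)²·0.25 + (-1)²·2.25 = 40.5
SD(S) = √40.5 ≈ 6.364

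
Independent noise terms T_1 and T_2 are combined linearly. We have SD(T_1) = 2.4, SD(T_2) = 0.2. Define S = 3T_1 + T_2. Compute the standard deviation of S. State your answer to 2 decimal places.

7.20

var(T_1) = 5.76, var(T_2) = 0.04
By independence, var(S) = (3)²var(T_1) + (1)²var(T_2)
= (3)²·5.76 + (1)²·0.04 = 51.88
SD(S) = √51.88 ≈ 7.20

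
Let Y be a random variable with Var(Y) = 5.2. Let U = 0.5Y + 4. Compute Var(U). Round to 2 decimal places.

Var(0.5Y + 4) = (0.5)²·Var(Y) = 0.25·5.2 = 1.3

1.30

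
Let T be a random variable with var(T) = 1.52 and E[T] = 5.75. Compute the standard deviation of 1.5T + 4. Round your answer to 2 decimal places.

1.85

var(1.5T + 4) = (1.5)²·1.52 = 3.42
SD(1.5T + 4) = √3.42 ≈ 1.85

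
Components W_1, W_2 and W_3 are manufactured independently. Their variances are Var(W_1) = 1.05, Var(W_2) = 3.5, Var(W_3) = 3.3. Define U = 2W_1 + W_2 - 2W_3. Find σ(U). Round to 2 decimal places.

By independence, Var(U) = (2)²Var(W_1) + (1)²Var(W_2) + (-2)²Var(W_3)
= (2)²·1.05 + (1)²·3.5 + (-2)²·3.3 = 20.9
σ(U) = √20.9 ≈ 4.57

4.57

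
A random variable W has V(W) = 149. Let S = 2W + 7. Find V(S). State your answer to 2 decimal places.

596.00

V(2W + 7) = (2)²·V(W) = 4·149 = 596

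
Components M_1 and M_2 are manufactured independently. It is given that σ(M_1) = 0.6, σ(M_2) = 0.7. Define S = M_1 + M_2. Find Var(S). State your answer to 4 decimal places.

0.8500

Var(M_1) = 0.36, Var(M_2) = 0.49
By independence, Var(S) = (1)²Var(M_1) + (1)²Var(M_2)
= (1)²·0.36 + (1)²·0.49 = 0.85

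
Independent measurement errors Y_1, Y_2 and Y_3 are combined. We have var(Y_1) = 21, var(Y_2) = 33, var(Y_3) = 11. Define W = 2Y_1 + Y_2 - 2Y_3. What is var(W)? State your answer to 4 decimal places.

By independence, var(W) = (2)²var(Y_1) + (1)²var(Y_2) + (-2)²var(Y_3)
= (2)²·21 + (1)²·33 + (-2)²·11 = 161

161.0000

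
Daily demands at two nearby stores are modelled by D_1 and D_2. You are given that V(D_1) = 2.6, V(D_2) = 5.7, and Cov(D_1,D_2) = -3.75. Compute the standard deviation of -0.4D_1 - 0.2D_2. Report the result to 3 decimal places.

0.210

V(-0.4D_1 - 0.2D_2) = (-0.4)²·V(D_1) + (-0.2)²·V(D_2) + 2·(-0.4)·(-0.2)·Cov(D_1,D_2)
= 0.16·2.6 + 0.04·5.7 + 0.16·-3.75 = 0.044
SD(-0.4D_1 - 0.2D_2) = √0.044 ≈ 0.210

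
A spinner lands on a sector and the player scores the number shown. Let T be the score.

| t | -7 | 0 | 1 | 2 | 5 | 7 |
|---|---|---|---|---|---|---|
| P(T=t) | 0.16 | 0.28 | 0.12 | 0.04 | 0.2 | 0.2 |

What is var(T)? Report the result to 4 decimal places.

20.7296

E[T] = (-7)(0.16) + (0)(0.28) + (1)(0.12) + (2)(0.04) + (5)(0.2) + (7)(0.2) = 1.48
E[T²] = (-7)²(0.16) + (0)²(0.28) + (1)²(0.12) + (2)²(0.04) + (5)²(0.2) + (7)²(0.2) = 22.92
var(T) = E[T²] − (E[T])² = 22.92 − (1.48)² = 20.7296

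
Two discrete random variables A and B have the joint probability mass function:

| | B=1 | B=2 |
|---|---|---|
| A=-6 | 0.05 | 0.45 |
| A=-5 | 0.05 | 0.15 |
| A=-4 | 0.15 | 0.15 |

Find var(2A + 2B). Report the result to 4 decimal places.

2.5900

E[A] = -5.2,  E[B] = 1.75,  E[AB] = -9.25
var(A) = 27.8 − (-5.2)² = 0.76;  var(B) = 3.25 − (1.75)² = 0.1875
cov(A,B) = -9.25 − (-5.2)(1.75) = -0.15
var(2A + 2B) = (2)²·0.76 + (2)²·0.1875 + 2·(2)·(2)·-0.15 = 2.59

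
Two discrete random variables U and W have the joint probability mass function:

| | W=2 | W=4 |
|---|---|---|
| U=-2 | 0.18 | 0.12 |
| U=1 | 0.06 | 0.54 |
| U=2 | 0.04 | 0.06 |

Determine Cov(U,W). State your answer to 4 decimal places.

E[U] = 0.2,  E[W] = 3.44
E[UW] = 1.24
Cov(U,W) = E[UW] − E[U]E[W] = 1.24 − (0.2)(3.44) = 0.552

0.5520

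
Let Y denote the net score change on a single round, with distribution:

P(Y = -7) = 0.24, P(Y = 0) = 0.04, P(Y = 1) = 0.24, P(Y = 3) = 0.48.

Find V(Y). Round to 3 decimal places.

16.320

E[Y] = (-7)(0.24) + (0)(0.04) + (1)(0.24) + (3)(0.48) = 0
E[Y²] = (-7)²(0.24) + (0)²(0.04) + (1)²(0.24) + (3)²(0.48) = 16.32
V(Y) = E[Y²] − (E[Y])² = 16.32 − (0)² = 16.32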